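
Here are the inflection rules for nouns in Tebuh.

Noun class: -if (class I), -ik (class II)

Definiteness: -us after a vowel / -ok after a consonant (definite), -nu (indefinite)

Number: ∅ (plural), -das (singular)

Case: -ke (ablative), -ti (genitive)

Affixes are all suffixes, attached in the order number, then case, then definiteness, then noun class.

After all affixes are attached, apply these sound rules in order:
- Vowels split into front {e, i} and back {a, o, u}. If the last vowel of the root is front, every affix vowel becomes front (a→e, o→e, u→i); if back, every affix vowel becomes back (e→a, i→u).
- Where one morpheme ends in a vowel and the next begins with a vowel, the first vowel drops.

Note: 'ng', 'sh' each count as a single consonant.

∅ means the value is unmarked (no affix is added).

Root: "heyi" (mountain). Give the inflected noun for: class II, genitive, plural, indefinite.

number = plural: zero marking, form stays heyi.
Attach case genitive -ti → heyiti.
Attach definiteness indefinite -nu → heyitinu.
Attach noun class class II -ik → heyitinuik.
Apply vowel harmony: heyitinuik → heyitiniik.
Apply vowel deletion: heyitiniik → heyitinik.

heyitinik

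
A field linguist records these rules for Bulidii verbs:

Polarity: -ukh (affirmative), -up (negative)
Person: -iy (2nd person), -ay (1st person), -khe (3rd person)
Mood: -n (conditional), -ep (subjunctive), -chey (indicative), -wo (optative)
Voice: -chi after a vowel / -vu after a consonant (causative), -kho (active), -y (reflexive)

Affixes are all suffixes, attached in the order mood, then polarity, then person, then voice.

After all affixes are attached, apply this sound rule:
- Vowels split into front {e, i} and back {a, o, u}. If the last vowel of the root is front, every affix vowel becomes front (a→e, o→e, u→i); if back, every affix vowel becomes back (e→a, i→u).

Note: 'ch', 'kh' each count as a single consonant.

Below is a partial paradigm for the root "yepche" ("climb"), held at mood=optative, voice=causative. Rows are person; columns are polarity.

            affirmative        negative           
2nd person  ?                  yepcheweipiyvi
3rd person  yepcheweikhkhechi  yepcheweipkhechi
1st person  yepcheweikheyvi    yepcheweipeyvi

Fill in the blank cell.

yepcheweikhiyvi

Attach mood optative -wo → yepchewo.
Attach polarity affirmative -ukh → yepchewoukh.
Attach person 2nd person -iy → yepchewoukhiy.
Attach voice causative -vu (after consonant 'y') → yepchewoukhiyvu.
Apply vowel harmony: yepchewoukhiyvu → yepcheweikhiyvi.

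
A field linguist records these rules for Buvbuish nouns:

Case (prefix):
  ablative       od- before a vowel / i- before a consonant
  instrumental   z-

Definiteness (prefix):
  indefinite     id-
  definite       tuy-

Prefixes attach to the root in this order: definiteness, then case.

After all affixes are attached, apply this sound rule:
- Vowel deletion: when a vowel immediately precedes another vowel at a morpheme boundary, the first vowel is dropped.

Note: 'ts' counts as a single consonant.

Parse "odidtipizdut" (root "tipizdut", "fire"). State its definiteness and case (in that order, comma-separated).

indefinite, ablative

Segment: od-id-tipizdut.
definiteness: id- → indefinite.
case: od/i- → ablative.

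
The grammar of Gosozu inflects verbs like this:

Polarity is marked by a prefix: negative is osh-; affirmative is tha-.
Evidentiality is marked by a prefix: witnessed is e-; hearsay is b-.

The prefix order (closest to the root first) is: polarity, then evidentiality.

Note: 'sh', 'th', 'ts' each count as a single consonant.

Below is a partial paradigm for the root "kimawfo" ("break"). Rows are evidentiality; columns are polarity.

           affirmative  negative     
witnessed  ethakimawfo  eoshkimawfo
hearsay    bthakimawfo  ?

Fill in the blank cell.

Attach polarity negative osh- → oshkimawfo.
Attach evidentiality hearsay b- → boshkimawfo.

boshkimawfo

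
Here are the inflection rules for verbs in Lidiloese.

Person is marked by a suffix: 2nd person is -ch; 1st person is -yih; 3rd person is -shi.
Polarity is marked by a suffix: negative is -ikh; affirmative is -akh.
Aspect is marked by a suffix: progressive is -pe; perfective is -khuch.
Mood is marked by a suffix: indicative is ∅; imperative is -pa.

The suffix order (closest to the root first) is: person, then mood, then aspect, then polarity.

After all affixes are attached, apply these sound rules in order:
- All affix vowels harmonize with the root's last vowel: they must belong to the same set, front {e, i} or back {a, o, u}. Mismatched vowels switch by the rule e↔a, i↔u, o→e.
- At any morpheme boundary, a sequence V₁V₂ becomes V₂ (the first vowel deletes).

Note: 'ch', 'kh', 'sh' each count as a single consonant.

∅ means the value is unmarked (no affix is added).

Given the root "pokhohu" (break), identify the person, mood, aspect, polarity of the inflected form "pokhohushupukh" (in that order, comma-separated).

3rd person, indicative, progressive, negative

Segment: pokhohu-shi-pe-ikh.
person: -shi → 3rd person.
mood: ∅ → indicative.
aspect: -pe → progressive.
polarity: -ikh → negative.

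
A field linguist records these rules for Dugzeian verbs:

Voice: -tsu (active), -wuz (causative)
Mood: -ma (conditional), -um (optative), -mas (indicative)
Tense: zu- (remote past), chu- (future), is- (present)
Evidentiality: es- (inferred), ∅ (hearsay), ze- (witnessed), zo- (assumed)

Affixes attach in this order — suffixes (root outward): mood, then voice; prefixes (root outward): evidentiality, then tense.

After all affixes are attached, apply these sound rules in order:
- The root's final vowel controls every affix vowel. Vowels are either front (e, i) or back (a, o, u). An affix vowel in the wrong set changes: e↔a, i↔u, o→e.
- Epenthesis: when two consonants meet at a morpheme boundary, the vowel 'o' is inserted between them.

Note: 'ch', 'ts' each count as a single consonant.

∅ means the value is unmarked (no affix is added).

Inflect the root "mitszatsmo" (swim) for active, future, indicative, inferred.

Attach evidentiality inferred es- → esmitszatsmo.
Attach tense future chu- → chuesmitszatsmo.
Attach mood indicative -mas → chuesmitszatsmomas.
Attach voice active -tsu → chuesmitszatsmomastsu.
Apply vowel harmony: chuesmitszatsmomastsu → chuasmitszatsmomastsu.
Apply epenthesis: chuasmitszatsmomastsu → chuasomitszatsmomasotsu.

chuasomitszatsmomasotsu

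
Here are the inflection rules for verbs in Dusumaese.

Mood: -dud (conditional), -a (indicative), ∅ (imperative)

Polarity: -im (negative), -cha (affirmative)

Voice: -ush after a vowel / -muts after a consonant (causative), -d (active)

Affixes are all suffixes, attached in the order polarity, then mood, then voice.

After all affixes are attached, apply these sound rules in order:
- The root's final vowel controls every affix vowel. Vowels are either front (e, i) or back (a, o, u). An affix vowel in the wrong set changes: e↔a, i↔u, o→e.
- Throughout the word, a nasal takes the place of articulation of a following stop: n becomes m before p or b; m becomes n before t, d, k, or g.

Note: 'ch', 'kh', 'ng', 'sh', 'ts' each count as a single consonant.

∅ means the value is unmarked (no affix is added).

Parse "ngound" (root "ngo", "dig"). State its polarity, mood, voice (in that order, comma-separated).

negative, imperative, active

Segment: ngo-im-d.
polarity: -im → negative.
mood: ∅ → imperative.
voice: -d → active.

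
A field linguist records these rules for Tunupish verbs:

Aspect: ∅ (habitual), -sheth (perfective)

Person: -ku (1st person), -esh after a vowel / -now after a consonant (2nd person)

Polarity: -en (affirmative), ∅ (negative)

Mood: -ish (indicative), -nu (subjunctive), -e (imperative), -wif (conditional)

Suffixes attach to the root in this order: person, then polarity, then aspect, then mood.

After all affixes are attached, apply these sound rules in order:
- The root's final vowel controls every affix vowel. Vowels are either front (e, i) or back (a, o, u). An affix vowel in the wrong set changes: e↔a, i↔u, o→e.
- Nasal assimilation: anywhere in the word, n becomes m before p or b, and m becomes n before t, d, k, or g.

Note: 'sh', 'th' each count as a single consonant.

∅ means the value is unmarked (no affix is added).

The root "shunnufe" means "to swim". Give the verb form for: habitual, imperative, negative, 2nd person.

Attach person 2nd person -esh (after vowel 'e') → shunnufeesh.
polarity = negative: zero marking, form stays shunnufeesh.
aspect = habitual: zero marking, form stays shunnufeesh.
Attach mood imperative -e → shunnufeeshe.
Vowel harmony: no change.
Nasal assimilation: no change.

shunnufeeshe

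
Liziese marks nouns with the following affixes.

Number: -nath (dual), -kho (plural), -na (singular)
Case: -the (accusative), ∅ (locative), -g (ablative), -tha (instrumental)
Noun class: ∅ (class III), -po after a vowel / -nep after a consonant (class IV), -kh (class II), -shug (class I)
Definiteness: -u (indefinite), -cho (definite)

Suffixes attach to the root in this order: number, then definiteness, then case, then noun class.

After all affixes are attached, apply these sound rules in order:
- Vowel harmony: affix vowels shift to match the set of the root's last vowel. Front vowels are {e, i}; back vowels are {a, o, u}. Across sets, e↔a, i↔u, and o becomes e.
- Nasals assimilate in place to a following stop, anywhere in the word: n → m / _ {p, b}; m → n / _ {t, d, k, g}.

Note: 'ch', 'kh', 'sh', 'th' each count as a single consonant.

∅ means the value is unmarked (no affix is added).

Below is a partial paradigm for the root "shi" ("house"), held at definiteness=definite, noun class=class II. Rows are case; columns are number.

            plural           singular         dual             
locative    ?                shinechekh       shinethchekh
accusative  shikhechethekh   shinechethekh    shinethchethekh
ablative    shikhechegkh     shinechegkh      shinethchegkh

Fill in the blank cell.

shikhechekh

Attach number plural -kho → shikho.
Attach definiteness definite -cho → shikhocho.
case = locative: zero marking, form stays shikhocho.
Attach noun class class II -kh → shikhochokh.
Apply vowel harmony: shikhochokh → shikhechekh.
Nasal assimilation: no change.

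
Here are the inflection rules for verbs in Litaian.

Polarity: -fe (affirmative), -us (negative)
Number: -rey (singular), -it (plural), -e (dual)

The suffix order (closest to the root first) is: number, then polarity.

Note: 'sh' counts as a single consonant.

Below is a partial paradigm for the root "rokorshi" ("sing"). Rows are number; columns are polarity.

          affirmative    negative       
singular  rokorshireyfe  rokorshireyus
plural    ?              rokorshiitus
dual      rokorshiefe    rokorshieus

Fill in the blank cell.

Attach number plural -it → rokorshiit.
Attach polarity affirmative -fe → rokorshiitfe.

rokorshiitfe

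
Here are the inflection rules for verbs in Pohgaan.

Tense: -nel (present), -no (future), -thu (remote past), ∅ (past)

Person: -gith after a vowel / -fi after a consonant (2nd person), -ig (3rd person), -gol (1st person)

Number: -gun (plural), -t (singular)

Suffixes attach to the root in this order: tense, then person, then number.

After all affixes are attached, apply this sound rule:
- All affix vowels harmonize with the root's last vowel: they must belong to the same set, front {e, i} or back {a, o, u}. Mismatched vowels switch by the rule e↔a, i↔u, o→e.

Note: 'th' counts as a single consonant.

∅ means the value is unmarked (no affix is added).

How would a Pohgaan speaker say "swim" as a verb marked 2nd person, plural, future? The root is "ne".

nenegithgin

Attach tense future -no → neno.
Attach person 2nd person -gith (after vowel 'o') → nenogith.
Attach number plural -gun → nenogithgun.
Apply vowel harmony: nenogithgun → nenegithgin.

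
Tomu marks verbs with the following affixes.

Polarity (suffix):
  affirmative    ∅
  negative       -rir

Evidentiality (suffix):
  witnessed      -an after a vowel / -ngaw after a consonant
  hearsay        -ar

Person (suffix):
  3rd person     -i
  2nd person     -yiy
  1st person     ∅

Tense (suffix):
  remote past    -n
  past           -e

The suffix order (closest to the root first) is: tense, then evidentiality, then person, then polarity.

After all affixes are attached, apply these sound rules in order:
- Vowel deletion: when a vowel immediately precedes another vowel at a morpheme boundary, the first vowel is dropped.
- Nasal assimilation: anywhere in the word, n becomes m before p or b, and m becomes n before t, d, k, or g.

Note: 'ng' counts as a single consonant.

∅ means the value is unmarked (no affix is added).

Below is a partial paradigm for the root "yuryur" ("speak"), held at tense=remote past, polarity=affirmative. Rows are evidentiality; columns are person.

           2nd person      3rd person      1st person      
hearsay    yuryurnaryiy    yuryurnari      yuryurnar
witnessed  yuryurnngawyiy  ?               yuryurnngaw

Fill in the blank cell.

yuryurnngawi

Attach tense remote past -n → yuryurn.
Attach evidentiality witnessed -ngaw (after consonant 'n') → yuryurnngaw.
Attach person 3rd person -i → yuryurnngawi.
polarity = affirmative: zero marking, form stays yuryurnngawi.
Vowel deletion: no change.
Nasal assimilation: no change.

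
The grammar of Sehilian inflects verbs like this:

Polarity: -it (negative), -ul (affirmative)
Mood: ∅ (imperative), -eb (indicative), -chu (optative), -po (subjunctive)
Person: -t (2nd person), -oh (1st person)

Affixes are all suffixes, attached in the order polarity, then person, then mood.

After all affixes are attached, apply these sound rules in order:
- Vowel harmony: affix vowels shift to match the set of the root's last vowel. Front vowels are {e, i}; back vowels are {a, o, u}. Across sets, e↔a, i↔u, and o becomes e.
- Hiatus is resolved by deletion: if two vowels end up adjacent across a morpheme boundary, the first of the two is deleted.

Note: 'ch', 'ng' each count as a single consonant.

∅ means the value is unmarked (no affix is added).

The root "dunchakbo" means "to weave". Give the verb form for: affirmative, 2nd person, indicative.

Attach polarity affirmative -ul → dunchakboul.
Attach person 2nd person -t → dunchakboult.
Attach mood indicative -eb → dunchakboulteb.
Apply vowel harmony: dunchakboulteb → dunchakboultab.
Apply vowel deletion: dunchakboultab → dunchakbultab.

dunchakbultab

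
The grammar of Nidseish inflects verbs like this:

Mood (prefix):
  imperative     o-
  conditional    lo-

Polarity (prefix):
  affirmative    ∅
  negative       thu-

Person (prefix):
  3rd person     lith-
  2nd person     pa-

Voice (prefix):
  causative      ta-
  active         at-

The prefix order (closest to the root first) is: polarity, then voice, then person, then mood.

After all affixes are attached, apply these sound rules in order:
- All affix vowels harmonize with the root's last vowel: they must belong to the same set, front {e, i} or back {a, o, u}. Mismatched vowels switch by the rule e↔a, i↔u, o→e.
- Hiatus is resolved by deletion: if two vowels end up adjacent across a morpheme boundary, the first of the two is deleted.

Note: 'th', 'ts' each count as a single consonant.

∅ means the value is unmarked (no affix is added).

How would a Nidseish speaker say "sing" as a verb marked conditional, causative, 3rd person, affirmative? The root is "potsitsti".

polarity = affirmative: zero marking, form stays potsitsti.
Attach voice causative ta- → tapotsitsti.
Attach person 3rd person lith- → lithtapotsitsti.
Attach mood conditional lo- → lolithtapotsitsti.
Apply vowel harmony: lolithtapotsitsti → lelithtepotsitsti.
Vowel deletion: no change.

lelithtepotsitsti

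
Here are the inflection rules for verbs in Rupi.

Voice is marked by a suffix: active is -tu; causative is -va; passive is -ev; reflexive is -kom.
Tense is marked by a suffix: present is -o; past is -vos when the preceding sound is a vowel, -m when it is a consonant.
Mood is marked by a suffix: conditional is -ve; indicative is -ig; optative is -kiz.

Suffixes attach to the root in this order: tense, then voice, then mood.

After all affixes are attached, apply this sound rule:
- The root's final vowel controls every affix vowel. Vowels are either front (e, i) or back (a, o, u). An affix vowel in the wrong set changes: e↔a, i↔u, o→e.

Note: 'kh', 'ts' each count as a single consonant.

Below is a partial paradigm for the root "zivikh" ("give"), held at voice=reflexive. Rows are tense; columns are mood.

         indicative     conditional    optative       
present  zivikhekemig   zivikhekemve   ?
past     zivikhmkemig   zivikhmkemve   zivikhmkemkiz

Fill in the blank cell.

Attach tense present -o → zivikho.
Attach voice reflexive -kom → zivikhokom.
Attach mood optative -kiz → zivikhokomkiz.
Apply vowel harmony: zivikhokomkiz → zivikhekemkiz.

zivikhekemkiz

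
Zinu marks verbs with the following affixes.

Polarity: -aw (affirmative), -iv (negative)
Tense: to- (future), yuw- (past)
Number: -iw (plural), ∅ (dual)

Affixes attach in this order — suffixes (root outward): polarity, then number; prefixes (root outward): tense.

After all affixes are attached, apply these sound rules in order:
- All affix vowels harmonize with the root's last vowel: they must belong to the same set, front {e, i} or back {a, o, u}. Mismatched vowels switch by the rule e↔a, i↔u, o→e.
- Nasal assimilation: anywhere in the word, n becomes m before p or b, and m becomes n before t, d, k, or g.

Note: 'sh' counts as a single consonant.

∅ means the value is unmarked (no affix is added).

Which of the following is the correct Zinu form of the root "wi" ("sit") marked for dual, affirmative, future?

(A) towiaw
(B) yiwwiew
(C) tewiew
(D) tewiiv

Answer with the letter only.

Attach polarity affirmative -aw → wiaw.
Attach tense future to- → towiaw.
number = dual: zero marking, form stays towiaw.
Apply vowel harmony: towiaw → tewiew.
Nasal assimilation: no change.
So the correct form is tewiew, option (C).
(A) towiaw is wrong: it fails to apply the sound rule(s).
(B) yiwwiew is wrong: it uses past instead of future for tense.
(D) tewiiv is wrong: it uses negative instead of affirmative for polarity.

C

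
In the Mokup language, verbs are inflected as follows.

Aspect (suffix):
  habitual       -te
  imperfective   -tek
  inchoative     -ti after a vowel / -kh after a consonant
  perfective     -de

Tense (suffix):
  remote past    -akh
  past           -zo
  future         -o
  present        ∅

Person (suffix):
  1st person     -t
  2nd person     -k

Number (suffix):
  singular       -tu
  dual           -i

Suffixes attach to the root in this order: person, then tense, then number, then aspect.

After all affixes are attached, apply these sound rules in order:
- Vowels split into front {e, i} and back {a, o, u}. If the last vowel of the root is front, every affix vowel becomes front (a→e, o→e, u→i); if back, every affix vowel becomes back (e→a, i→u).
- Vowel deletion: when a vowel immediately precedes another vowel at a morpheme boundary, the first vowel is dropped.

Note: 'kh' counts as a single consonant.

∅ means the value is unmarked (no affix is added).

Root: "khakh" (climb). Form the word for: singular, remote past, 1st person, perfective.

Attach person 1st person -t → khakht.
Attach tense remote past -akh → khakhtakh.
Attach number singular -tu → khakhtakhtu.
Attach aspect perfective -de → khakhtakhtude.
Apply vowel harmony: khakhtakhtude → khakhtakhtuda.
Vowel deletion: no change.

khakhtakhtuda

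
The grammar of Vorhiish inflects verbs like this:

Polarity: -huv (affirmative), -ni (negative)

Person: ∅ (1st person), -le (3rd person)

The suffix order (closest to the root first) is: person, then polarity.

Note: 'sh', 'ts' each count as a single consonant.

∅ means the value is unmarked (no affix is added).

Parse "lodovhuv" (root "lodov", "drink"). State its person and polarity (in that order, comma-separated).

Segment: lodov-huv.
person: ∅ → 1st person.
polarity: -huv → affirmative.

1st person, affirmative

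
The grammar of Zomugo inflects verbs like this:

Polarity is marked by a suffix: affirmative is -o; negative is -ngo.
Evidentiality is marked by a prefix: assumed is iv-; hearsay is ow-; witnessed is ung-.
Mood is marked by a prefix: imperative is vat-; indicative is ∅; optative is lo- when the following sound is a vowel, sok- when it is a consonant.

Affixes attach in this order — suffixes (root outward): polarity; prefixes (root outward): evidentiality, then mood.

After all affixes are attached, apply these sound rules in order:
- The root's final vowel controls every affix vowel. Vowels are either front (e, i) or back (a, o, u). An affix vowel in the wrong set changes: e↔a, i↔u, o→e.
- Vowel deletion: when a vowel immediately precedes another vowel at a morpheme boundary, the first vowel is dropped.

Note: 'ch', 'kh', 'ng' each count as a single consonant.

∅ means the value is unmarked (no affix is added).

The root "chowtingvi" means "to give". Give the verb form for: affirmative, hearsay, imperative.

Attach evidentiality hearsay ow- → owchowtingvi.
Attach mood imperative vat- → vatowchowtingvi.
Attach polarity affirmative -o → vatowchowtingvio.
Apply vowel harmony: vatowchowtingvio → vetewchowtingvie.
Apply vowel deletion: vetewchowtingvie → vetewchowtingve.

vetewchowtingve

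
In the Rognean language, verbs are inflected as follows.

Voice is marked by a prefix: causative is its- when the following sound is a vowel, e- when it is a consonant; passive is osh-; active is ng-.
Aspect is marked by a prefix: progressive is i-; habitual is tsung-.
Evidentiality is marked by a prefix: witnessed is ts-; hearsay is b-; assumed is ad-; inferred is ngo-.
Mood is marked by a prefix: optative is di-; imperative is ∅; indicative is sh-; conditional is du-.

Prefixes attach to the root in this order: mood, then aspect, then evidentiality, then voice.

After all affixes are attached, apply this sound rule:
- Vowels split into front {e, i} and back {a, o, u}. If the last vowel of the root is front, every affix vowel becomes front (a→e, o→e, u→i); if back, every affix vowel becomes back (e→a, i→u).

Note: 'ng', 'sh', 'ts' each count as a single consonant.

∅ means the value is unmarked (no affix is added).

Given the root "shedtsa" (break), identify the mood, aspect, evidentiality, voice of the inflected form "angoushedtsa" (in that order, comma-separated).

imperative, progressive, inferred, causative

Segment: e-ngo-i-shedtsa.
mood: ∅ → imperative.
aspect: i- → progressive.
evidentiality: ngo- → inferred.
voice: its/e- → causative.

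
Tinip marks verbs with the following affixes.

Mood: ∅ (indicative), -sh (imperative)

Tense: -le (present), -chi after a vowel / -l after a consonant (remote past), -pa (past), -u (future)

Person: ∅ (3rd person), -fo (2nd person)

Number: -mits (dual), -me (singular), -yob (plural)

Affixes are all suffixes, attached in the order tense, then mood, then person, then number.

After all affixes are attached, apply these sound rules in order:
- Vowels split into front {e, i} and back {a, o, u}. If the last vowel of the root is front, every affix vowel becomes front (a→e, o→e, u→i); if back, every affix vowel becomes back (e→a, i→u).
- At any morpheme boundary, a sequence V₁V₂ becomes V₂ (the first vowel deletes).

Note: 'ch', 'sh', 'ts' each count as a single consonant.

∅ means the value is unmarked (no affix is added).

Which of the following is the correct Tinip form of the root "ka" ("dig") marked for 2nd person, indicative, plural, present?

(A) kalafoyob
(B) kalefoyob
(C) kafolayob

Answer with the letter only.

Attach tense present -le → kale.
mood = indicative: zero marking, form stays kale.
Attach person 2nd person -fo → kalefo.
Attach number plural -yob → kalefoyob.
Apply vowel harmony: kalefoyob → kalafoyob.
Vowel deletion: no change.
So the correct form is kalafoyob, option (A).
(C) kafolayob is wrong: it has the affixes in the wrong order.
(B) kalefoyob is wrong: it fails to apply the sound rule(s).

A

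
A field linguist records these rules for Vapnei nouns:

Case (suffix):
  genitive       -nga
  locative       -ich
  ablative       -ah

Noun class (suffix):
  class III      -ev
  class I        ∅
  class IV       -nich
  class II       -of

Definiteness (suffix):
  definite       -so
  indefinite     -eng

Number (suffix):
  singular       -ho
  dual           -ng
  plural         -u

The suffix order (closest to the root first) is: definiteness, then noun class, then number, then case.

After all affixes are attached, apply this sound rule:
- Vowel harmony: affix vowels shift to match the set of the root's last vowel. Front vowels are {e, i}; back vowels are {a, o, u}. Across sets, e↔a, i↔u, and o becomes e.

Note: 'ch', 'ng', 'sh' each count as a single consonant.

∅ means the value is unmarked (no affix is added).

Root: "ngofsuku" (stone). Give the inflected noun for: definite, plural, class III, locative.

Attach definiteness definite -so → ngofsukuso.
Attach noun class class III -ev → ngofsukusoev.
Attach number plural -u → ngofsukusoevu.
Attach case locative -ich → ngofsukusoevuich.
Apply vowel harmony: ngofsukusoevuich → ngofsukusoavuuch.

ngofsukusoavuuch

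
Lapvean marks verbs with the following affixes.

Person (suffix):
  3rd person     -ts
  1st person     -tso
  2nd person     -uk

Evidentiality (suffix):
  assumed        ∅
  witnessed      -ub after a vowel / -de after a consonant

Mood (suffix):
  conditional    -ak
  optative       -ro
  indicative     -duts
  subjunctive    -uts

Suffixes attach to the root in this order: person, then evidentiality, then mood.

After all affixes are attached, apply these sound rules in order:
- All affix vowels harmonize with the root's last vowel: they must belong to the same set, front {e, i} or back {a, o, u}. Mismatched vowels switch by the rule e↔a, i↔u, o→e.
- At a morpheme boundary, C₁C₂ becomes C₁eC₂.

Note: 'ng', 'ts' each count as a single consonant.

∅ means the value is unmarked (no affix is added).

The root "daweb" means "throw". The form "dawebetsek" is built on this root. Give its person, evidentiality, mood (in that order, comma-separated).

Segment: daweb-ts-ak.
person: -ts → 3rd person.
evidentiality: ∅ → assumed.
mood: -ak → conditional.

3rd person, assumed, conditional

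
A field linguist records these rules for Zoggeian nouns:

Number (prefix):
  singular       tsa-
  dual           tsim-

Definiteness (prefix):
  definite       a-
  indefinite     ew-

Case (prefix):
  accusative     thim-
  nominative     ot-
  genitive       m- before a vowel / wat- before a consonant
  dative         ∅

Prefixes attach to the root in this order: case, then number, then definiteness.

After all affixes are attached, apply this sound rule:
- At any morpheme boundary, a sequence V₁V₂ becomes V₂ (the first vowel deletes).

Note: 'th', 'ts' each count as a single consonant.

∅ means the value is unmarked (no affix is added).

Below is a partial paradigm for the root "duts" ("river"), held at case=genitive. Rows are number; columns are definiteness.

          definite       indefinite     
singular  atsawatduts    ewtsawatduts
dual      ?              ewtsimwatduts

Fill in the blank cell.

atsimwatduts

Attach case genitive wat- (before consonant 'd') → watduts.
Attach number dual tsim- → tsimwatduts.
Attach definiteness definite a- → atsimwatduts.
Vowel deletion: no change.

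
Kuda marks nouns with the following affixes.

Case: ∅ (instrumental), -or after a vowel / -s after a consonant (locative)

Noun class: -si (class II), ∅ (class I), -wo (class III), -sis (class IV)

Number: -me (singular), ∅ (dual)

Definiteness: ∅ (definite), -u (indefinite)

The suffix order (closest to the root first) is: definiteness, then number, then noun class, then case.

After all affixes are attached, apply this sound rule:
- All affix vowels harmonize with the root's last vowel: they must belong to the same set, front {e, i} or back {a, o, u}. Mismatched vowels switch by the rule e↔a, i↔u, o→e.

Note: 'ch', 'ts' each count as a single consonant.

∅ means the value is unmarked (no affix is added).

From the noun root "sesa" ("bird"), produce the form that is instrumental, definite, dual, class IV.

sesasus

definiteness = definite: zero marking, form stays sesa.
number = dual: zero marking, form stays sesa.
Attach noun class class IV -sis → sesasis.
case = instrumental: zero marking, form stays sesasis.
Apply vowel harmony: sesasis → sesasus.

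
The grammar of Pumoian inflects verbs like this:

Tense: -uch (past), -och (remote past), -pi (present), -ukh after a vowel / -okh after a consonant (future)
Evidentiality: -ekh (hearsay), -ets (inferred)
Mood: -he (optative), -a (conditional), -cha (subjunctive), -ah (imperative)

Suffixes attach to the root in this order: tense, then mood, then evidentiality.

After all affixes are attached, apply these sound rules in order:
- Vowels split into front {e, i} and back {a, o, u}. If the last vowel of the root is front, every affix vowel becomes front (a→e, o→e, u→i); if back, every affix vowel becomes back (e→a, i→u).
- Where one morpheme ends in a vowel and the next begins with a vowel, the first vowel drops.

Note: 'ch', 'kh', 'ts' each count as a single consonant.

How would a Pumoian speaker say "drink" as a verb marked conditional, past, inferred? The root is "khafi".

khafichets

Attach tense past -uch → khafiuch.
Attach mood conditional -a → khafiucha.
Attach evidentiality inferred -ets → khafiuchaets.
Apply vowel harmony: khafiuchaets → khafiicheets.
Apply vowel deletion: khafiicheets → khafichets.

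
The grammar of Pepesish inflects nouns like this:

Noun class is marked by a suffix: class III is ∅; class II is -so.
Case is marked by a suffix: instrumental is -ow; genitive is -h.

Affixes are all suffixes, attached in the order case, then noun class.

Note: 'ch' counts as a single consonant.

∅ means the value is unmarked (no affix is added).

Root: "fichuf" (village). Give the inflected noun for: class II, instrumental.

Attach case instrumental -ow → fichufow.
Attach noun class class II -so → fichufowso.

fichufowso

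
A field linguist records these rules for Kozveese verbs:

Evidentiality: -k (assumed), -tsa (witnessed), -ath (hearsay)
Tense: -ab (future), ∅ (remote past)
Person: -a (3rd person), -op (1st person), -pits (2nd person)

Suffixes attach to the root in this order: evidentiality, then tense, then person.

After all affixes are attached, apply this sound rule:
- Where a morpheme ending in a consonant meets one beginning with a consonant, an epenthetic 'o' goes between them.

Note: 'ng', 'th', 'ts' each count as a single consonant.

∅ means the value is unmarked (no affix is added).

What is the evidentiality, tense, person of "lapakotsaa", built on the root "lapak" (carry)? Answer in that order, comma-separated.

Segment: lapak-tsa-a.
evidentiality: -tsa → witnessed.
tense: ∅ → remote past.
person: -a → 3rd person.

witnessed, remote past, 3rd person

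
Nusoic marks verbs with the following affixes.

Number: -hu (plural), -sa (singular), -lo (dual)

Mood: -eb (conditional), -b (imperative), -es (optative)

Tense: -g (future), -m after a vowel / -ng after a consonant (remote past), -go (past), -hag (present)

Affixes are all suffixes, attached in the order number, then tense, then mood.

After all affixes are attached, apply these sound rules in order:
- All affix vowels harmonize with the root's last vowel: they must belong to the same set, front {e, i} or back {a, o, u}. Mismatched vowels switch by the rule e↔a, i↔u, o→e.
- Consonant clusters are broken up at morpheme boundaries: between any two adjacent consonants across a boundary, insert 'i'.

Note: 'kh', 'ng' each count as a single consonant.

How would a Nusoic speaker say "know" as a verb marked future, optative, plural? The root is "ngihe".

ngihehiges

Attach number plural -hu → ngihehu.
Attach tense future -g → ngihehug.
Attach mood optative -es → ngihehuges.
Apply vowel harmony: ngihehuges → ngihehiges.
Epenthesis: no change.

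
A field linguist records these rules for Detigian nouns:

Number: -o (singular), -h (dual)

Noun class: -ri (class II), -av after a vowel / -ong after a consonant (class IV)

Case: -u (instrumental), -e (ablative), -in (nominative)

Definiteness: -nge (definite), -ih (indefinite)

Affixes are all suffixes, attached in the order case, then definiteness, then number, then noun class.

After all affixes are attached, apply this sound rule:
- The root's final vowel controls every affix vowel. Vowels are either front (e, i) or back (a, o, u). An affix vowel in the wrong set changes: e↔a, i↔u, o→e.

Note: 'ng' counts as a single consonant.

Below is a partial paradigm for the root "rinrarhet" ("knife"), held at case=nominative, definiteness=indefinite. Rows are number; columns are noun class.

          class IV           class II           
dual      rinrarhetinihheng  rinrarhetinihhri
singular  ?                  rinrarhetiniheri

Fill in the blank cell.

rinrarhetiniheev

Attach case nominative -in → rinrarhetin.
Attach definiteness indefinite -ih → rinrarhetinih.
Attach number singular -o → rinrarhetiniho.
Attach noun class class IV -av (after vowel 'o') → rinrarhetinihoav.
Apply vowel harmony: rinrarhetinihoav → rinrarhetiniheev.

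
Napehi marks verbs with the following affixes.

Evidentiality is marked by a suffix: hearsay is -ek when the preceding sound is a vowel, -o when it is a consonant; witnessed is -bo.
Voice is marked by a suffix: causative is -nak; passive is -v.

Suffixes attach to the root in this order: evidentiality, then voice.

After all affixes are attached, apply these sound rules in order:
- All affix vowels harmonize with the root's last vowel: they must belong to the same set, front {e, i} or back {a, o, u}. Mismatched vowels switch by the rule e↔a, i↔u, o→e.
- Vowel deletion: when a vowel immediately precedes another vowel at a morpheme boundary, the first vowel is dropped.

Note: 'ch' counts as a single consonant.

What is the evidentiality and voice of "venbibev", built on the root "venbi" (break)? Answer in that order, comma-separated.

Segment: venbi-bo-v.
evidentiality: -bo → witnessed.
voice: -v → passive.

witnessed, passive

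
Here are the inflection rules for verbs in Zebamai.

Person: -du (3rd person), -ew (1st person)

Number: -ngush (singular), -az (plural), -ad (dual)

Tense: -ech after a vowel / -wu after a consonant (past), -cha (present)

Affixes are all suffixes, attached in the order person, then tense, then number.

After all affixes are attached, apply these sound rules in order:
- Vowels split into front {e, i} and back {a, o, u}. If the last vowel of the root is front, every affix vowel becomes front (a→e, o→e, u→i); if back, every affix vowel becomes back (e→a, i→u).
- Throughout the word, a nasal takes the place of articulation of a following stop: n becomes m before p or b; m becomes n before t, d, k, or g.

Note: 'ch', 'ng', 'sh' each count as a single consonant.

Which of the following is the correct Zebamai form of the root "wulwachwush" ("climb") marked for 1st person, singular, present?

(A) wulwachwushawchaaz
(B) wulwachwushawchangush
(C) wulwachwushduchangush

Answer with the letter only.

Attach person 1st person -ew → wulwachwushew.
Attach tense present -cha → wulwachwushewcha.
Attach number singular -ngush → wulwachwushewchangush.
Apply vowel harmony: wulwachwushewchangush → wulwachwushawchangush.
Nasal assimilation: no change.
So the correct form is wulwachwushawchangush, option (B).
(A) wulwachwushawchaaz is wrong: it uses plural instead of singular for number.
(C) wulwachwushduchangush is wrong: it uses 3rd person instead of 1st person for person.

B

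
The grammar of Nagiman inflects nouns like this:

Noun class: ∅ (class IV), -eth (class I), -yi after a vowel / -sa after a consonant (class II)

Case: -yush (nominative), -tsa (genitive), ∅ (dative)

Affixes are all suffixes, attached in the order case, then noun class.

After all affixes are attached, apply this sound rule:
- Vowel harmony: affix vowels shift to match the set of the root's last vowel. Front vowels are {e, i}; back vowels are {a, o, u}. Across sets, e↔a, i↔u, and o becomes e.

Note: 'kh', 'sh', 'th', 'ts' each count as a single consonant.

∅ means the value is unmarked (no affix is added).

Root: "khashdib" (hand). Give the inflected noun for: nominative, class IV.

khashdibyish

Attach case nominative -yush → khashdibyush.
noun class = class IV: zero marking, form stays khashdibyush.
Apply vowel harmony: khashdibyush → khashdibyish.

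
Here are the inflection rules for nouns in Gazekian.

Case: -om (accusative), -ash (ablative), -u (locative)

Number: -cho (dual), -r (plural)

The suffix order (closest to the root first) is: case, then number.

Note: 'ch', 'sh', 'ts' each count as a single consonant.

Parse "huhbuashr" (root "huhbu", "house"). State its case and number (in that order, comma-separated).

Segment: huhbu-ash-r.
case: -ash → ablative.
number: -r → plural.

ablative, plural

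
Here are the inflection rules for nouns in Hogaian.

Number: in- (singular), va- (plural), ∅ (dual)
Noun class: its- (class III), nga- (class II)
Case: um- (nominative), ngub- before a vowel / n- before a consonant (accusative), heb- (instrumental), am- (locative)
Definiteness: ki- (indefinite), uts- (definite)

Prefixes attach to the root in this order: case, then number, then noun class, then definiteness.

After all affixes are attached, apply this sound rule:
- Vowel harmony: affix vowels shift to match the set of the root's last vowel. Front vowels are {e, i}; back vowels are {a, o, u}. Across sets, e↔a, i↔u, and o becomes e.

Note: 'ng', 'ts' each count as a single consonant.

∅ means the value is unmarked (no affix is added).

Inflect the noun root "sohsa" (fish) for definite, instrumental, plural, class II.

utsngavahabsohsa

Attach case instrumental heb- → hebsohsa.
Attach number plural va- → vahebsohsa.
Attach noun class class II nga- → ngavahebsohsa.
Attach definiteness definite uts- → utsngavahebsohsa.
Apply vowel harmony: utsngavahebsohsa → utsngavahabsohsa.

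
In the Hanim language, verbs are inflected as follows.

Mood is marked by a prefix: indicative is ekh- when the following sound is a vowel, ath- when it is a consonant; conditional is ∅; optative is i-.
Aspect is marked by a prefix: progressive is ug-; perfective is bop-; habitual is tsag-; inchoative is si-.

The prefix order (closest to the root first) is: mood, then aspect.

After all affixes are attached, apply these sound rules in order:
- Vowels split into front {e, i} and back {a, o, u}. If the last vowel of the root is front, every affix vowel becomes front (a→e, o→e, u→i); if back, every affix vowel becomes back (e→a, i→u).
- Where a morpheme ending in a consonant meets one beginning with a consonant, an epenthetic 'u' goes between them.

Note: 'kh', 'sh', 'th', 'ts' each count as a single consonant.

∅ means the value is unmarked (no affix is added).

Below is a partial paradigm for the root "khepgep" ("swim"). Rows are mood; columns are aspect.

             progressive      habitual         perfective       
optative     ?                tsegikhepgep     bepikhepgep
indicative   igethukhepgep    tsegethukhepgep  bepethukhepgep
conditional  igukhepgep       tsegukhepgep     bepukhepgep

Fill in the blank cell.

igikhepgep

Attach mood optative i- → ikhepgep.
Attach aspect progressive ug- → ugikhepgep.
Apply vowel harmony: ugikhepgep → igikhepgep.
Epenthesis: no change.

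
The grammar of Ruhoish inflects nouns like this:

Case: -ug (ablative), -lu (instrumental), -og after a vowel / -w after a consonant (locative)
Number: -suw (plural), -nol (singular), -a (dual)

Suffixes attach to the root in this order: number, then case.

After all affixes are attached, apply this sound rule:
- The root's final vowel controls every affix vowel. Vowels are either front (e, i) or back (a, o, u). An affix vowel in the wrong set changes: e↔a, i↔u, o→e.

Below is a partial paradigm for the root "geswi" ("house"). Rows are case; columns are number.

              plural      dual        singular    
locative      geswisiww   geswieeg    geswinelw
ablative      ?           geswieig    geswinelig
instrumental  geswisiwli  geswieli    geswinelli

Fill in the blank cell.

Attach number plural -suw → geswisuw.
Attach case ablative -ug → geswisuwug.
Apply vowel harmony: geswisuwug → geswisiwig.

geswisiwig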